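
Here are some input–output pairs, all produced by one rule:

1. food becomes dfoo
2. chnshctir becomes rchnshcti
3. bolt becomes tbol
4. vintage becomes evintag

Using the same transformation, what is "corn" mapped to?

Looking at the pairs, the operation is to move the last character to the front.
Doing the same to "corn": "ncor".

ncor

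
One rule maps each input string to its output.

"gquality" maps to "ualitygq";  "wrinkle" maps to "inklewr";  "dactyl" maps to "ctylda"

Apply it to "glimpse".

The rule is to move the first 2 characters to the end (rotate left by 2).
For "glimpse" the result is "impsegl".

impsegl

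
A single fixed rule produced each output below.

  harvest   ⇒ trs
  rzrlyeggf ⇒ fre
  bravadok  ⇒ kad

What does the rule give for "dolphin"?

Each output is the input with this applied: move the last character to the front, then keep one character in every 3, starting at position 1 (positions 1st, 4th, 7th, ...).
On "dolphin": the first step gives "ndolphi", and the second then gives "nli".

nli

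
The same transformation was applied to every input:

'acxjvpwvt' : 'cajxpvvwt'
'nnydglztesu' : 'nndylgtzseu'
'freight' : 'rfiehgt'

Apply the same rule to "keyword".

Rule — swap each adjacent pair of characters (1↔2, 3↔4, ...).
Applying that to "keyword" gives "ekwyrod".

ekwyrod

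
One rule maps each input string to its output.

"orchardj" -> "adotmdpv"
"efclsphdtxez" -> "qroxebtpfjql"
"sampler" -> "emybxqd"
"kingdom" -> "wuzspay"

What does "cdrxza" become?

opdjlm

The transformation: shift every letter 12 places forward in the alphabet (wrapping around).
For "cdrxza" the result is "opdjlm".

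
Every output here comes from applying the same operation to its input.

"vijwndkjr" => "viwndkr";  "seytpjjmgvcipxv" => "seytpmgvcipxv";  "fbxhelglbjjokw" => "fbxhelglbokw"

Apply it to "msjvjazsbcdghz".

In each case the input is transformed by: remove every "j".
On "msjvjazsbcdghz" that produces "msvazsbcdghz".

msvazsbcdghz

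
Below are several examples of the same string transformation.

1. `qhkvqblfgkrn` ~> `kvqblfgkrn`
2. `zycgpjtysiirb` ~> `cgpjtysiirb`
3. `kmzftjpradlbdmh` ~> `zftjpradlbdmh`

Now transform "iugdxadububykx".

gdxadububykx

The rule is to delete the first 2 characters.
Applying that to "iugdxadububykx" gives "gdxadububykx".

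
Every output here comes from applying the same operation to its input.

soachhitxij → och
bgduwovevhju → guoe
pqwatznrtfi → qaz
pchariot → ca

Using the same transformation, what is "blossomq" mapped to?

Rule — keep every other character starting from the second (positions 2nd, 4th, 6th, ...), then delete the last 2 characters.
For "blossomq", step one produces "lsoq"; step two turns that into "ls".

ls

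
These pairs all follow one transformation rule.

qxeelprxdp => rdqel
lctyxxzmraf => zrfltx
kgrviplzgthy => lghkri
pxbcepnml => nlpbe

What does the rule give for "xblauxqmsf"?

The pattern: keep every other character starting from the first (positions 1st, 3rd, 5th, ...), then move the first 3 characters to the end (rotate left by 3).
For "xblauxqmsf", step one produces "xluqs"; step two turns that into "qsxlu".

qsxlu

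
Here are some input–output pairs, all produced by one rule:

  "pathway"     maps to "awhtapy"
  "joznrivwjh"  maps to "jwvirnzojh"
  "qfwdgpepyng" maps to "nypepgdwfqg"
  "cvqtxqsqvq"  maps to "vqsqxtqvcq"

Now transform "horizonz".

The pattern: reverse the string, then move the first character to the end.
On "horizonz": the first step gives "znoziroh", and the second then gives "nozirohz".
(Check on "qfwdgpepyng": → "gnypepgdwfq" → "nypepgdwfqg" ✓)

nozirohz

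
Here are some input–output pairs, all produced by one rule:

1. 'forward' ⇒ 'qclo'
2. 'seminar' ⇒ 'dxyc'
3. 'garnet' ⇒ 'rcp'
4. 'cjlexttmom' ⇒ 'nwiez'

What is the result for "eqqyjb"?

What's happening: keep every other character starting from the first (positions 1st, 3rd, 5th, ...), then shift every letter 11 places forward in the alphabet (wrapping around).
For "eqqyjb", step one produces "eqj"; step two turns that into "pbu".

pbu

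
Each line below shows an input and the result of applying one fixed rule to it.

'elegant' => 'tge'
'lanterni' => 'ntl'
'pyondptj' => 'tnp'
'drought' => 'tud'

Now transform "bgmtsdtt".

Rule — keep one character in every 3, starting at position 1 (positions 1st, 4th, 7th, ...), then reverse the string.
Doing the same to "bgmtsdtt": "ttb".

ttb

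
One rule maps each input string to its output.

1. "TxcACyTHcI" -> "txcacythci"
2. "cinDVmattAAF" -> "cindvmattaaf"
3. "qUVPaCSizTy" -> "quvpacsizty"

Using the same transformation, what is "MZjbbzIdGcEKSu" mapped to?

mzjbbzidgceksu

Each output is the input with this applied: convert every letter to lowercase.
So "MZjbbzIdGcEKSu" becomes "mzjbbzidgceksu".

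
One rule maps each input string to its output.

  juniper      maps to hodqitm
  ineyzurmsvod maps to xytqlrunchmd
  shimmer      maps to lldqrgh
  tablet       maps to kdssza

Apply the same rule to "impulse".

tkrdhlo

The pattern: move the first 3 characters to the end (rotate left by 3), then shift every letter 1 place backward in the alphabet (wrapping around).
"impulse" → "tkrdhlo".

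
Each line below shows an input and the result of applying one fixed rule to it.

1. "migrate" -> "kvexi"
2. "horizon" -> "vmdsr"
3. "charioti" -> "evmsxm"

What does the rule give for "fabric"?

fvmg

The transformation: shift every letter 4 places forward in the alphabet (wrapping around), then delete the first 2 characters.
For "fabric", step one produces "jefvmg"; step two turns that into "fvmg".
(Check on "horizon": → "lsvmdsr" → "vmdsr" ✓)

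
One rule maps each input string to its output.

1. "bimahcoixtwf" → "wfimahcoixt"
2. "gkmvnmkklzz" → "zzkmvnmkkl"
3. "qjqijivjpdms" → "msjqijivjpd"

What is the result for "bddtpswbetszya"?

Rule — delete the first character, then move the last 2 characters to the front (rotate right by 2).
Working it through for "bddtpswbetszya": intermediate "ddtpswbetszya", final "yaddtpswbetsz".

yaddtpswbetsz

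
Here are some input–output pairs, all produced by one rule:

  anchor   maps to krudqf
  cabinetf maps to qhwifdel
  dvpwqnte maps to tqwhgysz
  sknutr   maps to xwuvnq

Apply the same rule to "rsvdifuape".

Each output is the input with this applied: swap the front and back halves of the string, then shift every letter 3 places forward in the alphabet (wrapping around).
Applying both steps to "rsvdifuape": "fuapersvdi", then "ixdshuvygl".

ixdshuvygl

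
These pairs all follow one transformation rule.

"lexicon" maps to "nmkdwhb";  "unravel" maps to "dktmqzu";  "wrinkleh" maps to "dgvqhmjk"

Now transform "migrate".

Looking at the pairs, the operation is to shift every letter 1 place backward in the alphabet (wrapping around), then move the last 2 characters to the front (rotate right by 2).
"migrate" → "lhfqzsd" → "sdlhfqz".
(Check on "unravel": → "tmqzudk" → "dktmqzu" ✓)

sdlhfqz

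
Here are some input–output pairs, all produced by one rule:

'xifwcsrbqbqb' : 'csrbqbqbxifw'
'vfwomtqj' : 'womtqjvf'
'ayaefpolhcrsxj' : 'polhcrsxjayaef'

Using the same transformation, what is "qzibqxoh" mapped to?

ibqxohqz

The pattern: move the last 2 characters to the front (rotate right by 2), then swap the front and back halves of the string.
On "qzibqxoh": the first step gives "ohqzibqx", and the second then gives "ibqxohqz".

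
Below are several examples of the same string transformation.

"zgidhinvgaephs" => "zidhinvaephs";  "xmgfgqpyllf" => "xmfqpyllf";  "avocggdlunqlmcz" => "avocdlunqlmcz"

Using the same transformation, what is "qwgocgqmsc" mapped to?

Each output is the input with this applied: remove every "g".
"qwgocgqmsc" → "qwocqmsc".

qwocqmsc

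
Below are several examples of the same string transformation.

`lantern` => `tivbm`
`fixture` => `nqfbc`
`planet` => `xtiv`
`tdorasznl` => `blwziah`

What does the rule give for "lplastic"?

The rule is to shift every letter 8 places forward in the alphabet (wrapping around), then delete the last 2 characters.
On "lplastic" that produces "txtiab".

txtiab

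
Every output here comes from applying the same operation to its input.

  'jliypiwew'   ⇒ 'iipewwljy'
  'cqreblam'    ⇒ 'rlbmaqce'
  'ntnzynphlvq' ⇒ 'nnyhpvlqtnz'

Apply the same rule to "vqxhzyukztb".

xyzkutzbqvh

The transformation: swap each adjacent pair of characters (1↔2, 3↔4, ...), then move the first 3 characters to the end (rotate left by 3).
Working it through for "vqxhzyukztb": intermediate "qvhxyzkutzb", final "xyzkutzbqvh".
(Check on "jliypiwew": → "ljyiipeww" → "iipewwljy" ✓)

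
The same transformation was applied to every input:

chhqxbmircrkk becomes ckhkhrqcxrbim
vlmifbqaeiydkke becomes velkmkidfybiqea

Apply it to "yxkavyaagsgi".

yixgksagvaya

Looking at the pairs, the operation is to take characters alternately from the front and the back (1st, last, 2nd, 2nd-last, ...).
Doing the same to "yxkavyaagsgi": "yixgksagvaya".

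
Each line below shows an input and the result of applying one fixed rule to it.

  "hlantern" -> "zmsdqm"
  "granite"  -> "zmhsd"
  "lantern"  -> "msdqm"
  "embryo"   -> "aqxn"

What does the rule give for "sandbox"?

The transformation: shift every letter 1 place backward in the alphabet (wrapping around), then delete the first 2 characters.
"sandbox" → "rzmcanw" → "mcanw".
(Check on "lantern": → "kzmsdqm" → "msdqm" ✓)

mcanw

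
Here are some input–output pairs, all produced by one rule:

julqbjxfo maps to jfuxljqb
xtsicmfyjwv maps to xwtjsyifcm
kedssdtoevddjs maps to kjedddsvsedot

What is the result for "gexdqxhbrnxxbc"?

Looking at the pairs, the operation is to delete the last character, then take characters alternately from the front and the back (1st, last, 2nd, 2nd-last, ...).
"gexdqxhbrnxxbc" → "gbexxxdnqrxbh".

gbexxxdnqrxbh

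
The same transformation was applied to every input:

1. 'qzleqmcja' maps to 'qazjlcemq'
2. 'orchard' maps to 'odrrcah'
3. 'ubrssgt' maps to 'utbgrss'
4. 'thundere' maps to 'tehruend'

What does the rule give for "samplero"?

soarmepl

Looking at the pairs, the operation is to take characters alternately from the front and the back (1st, last, 2nd, 2nd-last, ...).
For "samplero" the result is "soarmepl".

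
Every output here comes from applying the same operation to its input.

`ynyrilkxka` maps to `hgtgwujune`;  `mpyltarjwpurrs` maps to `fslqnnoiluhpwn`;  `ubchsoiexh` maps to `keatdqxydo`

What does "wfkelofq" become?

hkbmsbga

The rule is to shift every letter 4 places backward in the alphabet (wrapping around), then swap the front and back halves of the string.
"wfkelofq" → "sbgahkbm" → "hkbmsbga".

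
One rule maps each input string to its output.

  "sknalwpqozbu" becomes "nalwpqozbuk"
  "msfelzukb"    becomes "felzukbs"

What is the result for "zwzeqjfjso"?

What's happening: delete the first character, then move the first character to the end.
For "zwzeqjfjso", step one produces "wzeqjfjso"; step two turns that into "zeqjfjsow".

zeqjfjsow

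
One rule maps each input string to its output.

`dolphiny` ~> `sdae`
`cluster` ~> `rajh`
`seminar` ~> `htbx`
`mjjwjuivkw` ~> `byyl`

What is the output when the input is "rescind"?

gthr

Each output is the input with this applied: shift every letter 11 places backward in the alphabet (wrapping around), then keep only the first 4 characters.
Starting from "rescind": after the first operation, "gthrxcs"; after the second, "gthr".
(Check on "seminar": → "htbxcpg" → "htbx" ✓)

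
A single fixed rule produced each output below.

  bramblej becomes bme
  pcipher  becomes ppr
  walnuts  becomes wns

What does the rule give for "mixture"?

mte

The transformation: keep one character in every 3, starting at position 1 (positions 1st, 4th, 7th, ...).
"mixture" → "mte".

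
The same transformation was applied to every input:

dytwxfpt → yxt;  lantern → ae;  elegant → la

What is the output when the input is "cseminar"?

sir

What's happening: keep one character in every 3, starting at position 2 (positions 2nd, 5th, 8th, ...).
On "cseminar" that produces "sir".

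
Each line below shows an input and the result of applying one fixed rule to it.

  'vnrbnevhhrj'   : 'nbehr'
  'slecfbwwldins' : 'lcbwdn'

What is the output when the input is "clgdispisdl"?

ldsid

Each output is the input with this applied: keep every other character starting from the second (positions 2nd, 4th, 6th, ...).
For "clgdispisdl" the result is "ldsid".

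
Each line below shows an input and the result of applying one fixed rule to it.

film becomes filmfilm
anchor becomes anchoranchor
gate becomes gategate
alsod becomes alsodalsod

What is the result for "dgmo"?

dgmodgmo

Rule — write the whole string twice.
For "dgmo" the result is "dgmodgmo".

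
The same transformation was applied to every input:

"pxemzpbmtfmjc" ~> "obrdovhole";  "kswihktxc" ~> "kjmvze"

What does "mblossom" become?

quuqo

In each case the input is transformed by: shift every letter 2 places forward in the alphabet (wrapping around), then delete the first 3 characters.
Applying both steps to "mblossom": "odnquuqo", then "quuqo".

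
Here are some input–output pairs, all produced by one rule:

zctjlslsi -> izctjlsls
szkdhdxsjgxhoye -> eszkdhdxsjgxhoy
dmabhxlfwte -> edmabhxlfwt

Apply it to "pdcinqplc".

Rule — move the last character to the front.
Doing the same to "pdcinqplc": "cpdcinqpl".

cpdcinqpl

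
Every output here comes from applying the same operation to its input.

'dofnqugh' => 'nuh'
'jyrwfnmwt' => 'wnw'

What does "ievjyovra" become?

jor

In each case the input is transformed by: delete the first 3 characters, then keep every other character starting from the first (positions 1st, 3rd, 5th, ...).
For "ievjyovra", step one produces "jyovra"; step two turns that into "jor".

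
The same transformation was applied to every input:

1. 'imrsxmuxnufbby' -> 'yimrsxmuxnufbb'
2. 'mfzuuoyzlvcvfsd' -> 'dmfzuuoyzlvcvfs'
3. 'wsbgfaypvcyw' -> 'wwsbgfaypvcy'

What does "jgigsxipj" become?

Each output is the input with this applied: move the last character to the front.
For "jgigsxipj" the result is "jjgigsxip".

jjgigsxip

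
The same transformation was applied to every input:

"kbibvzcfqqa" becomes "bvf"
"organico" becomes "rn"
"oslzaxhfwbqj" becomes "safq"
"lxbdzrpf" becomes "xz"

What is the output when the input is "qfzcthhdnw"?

ftd

Looking at the pairs, the operation is to delete the last character, then keep one character in every 3, starting at position 2 (positions 2nd, 5th, 8th, ...).
"qfzcthhdnw" → "qfzcthhdn" → "ftd".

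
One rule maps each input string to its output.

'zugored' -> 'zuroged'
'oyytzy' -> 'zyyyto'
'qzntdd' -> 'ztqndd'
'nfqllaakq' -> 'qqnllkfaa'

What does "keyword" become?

ywroked

Rule — sort the characters into reverse alphabetical order.
So "keyword" becomes "ywroked".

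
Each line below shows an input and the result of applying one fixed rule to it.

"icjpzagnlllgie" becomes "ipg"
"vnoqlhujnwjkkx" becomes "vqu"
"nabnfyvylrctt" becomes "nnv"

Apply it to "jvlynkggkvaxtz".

What's happening: keep one character in every 3, starting at position 1 (positions 1st, 4th, 7th, ...), then keep only the first 3 characters.
For "jvlynkggkvaxtz" the result is "jyg".

jyg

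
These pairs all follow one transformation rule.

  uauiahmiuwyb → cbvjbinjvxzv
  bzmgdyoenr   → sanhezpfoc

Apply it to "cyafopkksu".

The pattern: shift every letter 1 place forward in the alphabet (wrapping around), then swap the first and last characters.
On "cyafopkksu": the first step gives "dzbgpqlltv", and the second then gives "vzbgpqlltd".
(Check on "uauiahmiuwyb": → "vbvjbinjvxzc" → "cbvjbinjvxzv" ✓)

vzbgpqlltd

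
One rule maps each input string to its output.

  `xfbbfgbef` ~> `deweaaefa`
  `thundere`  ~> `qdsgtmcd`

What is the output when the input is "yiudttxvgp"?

foxhtcsswu

Each output is the input with this applied: shift every letter 1 place backward in the alphabet (wrapping around), then move the last 2 characters to the front (rotate right by 2).
For "yiudttxvgp" the result is "foxhtcsswu".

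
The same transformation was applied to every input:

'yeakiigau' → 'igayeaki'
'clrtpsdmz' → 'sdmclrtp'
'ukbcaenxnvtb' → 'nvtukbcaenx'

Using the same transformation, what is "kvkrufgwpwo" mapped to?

The rule is to delete the last character, then move the last 3 characters to the front (rotate right by 3).
On "kvkrufgwpwo": the first step gives "kvkrufgwpw", and the second then gives "wpwkvkrufg".

wpwkvkrufg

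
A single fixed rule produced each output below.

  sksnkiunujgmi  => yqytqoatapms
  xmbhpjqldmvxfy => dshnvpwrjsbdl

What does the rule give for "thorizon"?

Looking at the pairs, the operation is to delete the last character, then shift every letter 6 places forward in the alphabet (wrapping around).
Applying both steps to "thorizon": "thorizo", then "znuxofu".

znuxofu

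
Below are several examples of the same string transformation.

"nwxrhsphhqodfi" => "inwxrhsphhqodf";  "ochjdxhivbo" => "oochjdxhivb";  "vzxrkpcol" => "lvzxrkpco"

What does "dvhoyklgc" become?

cdvhoyklg

What's happening: move the last character to the front.
Doing the same to "dvhoyklgc": "cdvhoyklg".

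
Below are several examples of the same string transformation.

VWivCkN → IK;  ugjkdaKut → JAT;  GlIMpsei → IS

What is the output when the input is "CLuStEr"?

UE

Each output is the input with this applied: keep one character in every 3, starting at position 3 (positions 3rd, 6th, 9th, ...), then convert every letter to uppercase.
"CLuStEr" → "uE" → "UE".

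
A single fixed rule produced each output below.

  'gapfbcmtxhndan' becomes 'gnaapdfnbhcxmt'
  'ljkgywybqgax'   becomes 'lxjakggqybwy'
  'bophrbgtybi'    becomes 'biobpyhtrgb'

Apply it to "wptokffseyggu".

wupgtgoykefsf

What's happening: take characters alternately from the front and the back (1st, last, 2nd, 2nd-last, ...).
"wptokffseyggu" → "wupgtgoykefsf".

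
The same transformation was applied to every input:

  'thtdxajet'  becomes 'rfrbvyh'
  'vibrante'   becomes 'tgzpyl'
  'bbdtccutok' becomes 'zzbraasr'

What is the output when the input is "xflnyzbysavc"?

The rule is to delete the last 2 characters, then shift every letter 2 places backward in the alphabet (wrapping around).
For "xflnyzbysavc" the result is "vdjlwxzwqy".
(Check on "thtdxajet": → "thtdxaj" → "rfrbvyh" ✓)

vdjlwxzwqy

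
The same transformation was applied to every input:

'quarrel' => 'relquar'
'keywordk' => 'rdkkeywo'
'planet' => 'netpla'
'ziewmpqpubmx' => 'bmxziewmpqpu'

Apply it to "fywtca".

tcafyw

Each output is the input with this applied: move the last 3 characters to the front (rotate right by 3).
For "fywtca" the result is "tcafyw".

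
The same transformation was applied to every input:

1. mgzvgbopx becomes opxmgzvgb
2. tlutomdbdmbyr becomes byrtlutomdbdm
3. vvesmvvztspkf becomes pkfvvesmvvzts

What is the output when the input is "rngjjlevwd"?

vwdrngjjle

Looking at the pairs, the operation is to move the last 3 characters to the front (rotate right by 3).
Doing the same to "rngjjlevwd": "vwdrngjjle".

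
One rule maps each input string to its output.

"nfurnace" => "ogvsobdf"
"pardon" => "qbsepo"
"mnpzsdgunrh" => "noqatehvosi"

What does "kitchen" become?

ljudifo

What's happening: shift every letter 1 place forward in the alphabet (wrapping around).
For "kitchen" the result is "ljudifo".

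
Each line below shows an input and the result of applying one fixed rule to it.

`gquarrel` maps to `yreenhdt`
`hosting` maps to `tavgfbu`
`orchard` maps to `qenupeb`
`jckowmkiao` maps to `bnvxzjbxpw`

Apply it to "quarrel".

Looking at the pairs, the operation is to reverse the string, then shift every letter 13 places forward in the alphabet (wrapping around) — i.e. ROT13.
For "quarrel" the result is "yreenhd".

yreenhd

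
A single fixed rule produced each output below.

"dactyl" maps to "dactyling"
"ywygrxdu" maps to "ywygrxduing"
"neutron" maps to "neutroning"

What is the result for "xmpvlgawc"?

xmpvlgawcing

The rule is to append "ing".
Applying that to "xmpvlgawc" gives "xmpvlgawcing".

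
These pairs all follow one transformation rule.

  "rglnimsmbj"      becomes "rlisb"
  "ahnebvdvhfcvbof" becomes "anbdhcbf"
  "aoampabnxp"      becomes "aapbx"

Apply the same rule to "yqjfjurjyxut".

yjjryu

Looking at the pairs, the operation is to keep every other character starting from the first (positions 1st, 3rd, 5th, ...).
For "yqjfjurjyxut" the result is "yjjryu".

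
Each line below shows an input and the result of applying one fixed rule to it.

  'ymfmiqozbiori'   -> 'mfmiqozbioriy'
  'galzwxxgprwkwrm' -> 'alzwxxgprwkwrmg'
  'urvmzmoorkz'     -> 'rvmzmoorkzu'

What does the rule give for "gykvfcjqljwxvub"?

ykvfcjqljwxvubg

The transformation: move the first character to the end.
For "gykvfcjqljwxvub" the result is "ykvfcjqljwxvubg".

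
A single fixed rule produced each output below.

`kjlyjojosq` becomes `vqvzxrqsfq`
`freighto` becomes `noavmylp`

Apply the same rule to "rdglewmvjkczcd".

Rule — swap the front and back halves of the string, then shift every letter 7 places forward in the alphabet (wrapping around).
Applying both steps to "rdglewmvjkczcd": "vjkczcdrdglewm", then "cqrjgjkyknsldt".

cqrjgjkyknsldt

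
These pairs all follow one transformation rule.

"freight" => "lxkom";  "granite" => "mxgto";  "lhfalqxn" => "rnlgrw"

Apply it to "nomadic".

tusgj

In each case the input is transformed by: shift every letter 6 places forward in the alphabet (wrapping around), then delete the last 2 characters.
Starting from "nomadic": after the first operation, "tusgjoi"; after the second, "tusgj".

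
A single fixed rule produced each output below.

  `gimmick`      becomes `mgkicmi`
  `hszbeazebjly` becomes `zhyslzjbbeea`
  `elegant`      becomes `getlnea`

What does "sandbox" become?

dsxaonb

Looking at the pairs, the operation is to take characters alternately from the front and the back (1st, last, 2nd, 2nd-last, ...), then move the last character to the front.
For "sandbox", step one produces "sxaonbd"; step two turns that into "dsxaonb".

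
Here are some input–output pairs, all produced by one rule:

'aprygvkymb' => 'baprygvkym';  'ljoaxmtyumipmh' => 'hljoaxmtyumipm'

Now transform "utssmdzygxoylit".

tutssmdzygxoyli

Looking at the pairs, the operation is to move the last character to the front.
"utssmdzygxoylit" → "tutssmdzygxoyli".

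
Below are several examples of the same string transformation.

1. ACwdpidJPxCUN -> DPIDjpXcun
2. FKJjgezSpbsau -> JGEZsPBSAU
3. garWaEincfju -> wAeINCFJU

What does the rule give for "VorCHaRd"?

chArD

What's happening: flip the case of every letter, then delete the first 3 characters.
Working it through for "VorCHaRd": intermediate "vORchArD", final "chArD".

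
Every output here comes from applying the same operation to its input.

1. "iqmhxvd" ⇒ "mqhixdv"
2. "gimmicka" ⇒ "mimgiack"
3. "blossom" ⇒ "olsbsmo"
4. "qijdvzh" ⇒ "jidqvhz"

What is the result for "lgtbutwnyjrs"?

In each case the input is transformed by: move the first 2 characters to the end (rotate left by 2), then take characters alternately from the front and the back (1st, last, 2nd, 2nd-last, ...).
For "lgtbutwnyjrs" the result is "tgblustrwjny".

tgblustrwjny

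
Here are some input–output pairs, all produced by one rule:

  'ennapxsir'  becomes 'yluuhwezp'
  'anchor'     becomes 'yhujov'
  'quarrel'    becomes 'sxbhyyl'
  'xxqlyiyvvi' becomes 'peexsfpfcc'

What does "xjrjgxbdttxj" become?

qeqyqneikaae

Each output is the input with this applied: shift every letter 7 places forward in the alphabet (wrapping around), then move the last character to the front.
On "xjrjgxbdttxj": the first step gives "eqyqneikaaeq", and the second then gives "qeqyqneikaae".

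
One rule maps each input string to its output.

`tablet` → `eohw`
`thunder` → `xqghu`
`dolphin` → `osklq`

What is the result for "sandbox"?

qgera

Looking at the pairs, the operation is to delete the first 2 characters, then shift every letter 3 places forward in the alphabet (wrapping around).
Applying that to "sandbox" gives "qgera".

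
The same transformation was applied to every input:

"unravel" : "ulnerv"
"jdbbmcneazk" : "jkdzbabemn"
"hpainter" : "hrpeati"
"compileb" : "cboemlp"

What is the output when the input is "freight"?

Each output is the input with this applied: take characters alternately from the front and the back (1st, last, 2nd, 2nd-last, ...), then delete the last character.
Applying both steps to "freight": "ftrhegi", then "ftrheg".

ftrheg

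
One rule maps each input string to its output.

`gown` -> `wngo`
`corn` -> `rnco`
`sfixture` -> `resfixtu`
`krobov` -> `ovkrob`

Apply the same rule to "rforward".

In each case the input is transformed by: move the last 2 characters to the front (rotate right by 2).
For "rforward" the result is "rdrforwa".

rdrforwa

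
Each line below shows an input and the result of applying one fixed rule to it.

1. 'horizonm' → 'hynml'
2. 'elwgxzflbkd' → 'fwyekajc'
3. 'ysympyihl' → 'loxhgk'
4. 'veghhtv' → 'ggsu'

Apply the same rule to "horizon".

hynm

The pattern: shift every letter 1 place backward in the alphabet (wrapping around), then delete the first 3 characters.
Starting from "horizon": after the first operation, "gnqhynm"; after the second, "hynm".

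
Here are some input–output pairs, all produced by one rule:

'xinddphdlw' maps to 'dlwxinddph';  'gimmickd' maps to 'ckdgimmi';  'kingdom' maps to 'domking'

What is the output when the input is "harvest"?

estharv

The pattern: move the last 3 characters to the front (rotate right by 3).
Applying that to "harvest" gives "estharv".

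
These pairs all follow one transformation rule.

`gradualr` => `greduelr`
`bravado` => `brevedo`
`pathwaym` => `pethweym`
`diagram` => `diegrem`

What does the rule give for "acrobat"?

ecrobet

The pattern: replace every "a" with "e".
"acrobat" → "ecrobet".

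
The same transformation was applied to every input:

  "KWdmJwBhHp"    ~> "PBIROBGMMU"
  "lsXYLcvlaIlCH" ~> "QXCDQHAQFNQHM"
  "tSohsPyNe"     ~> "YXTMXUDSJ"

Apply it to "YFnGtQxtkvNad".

DKSLYVCYPASFI

Looking at the pairs, the operation is to shift every letter 5 places forward in the alphabet (wrapping around), then convert every letter to uppercase.
So "YFnGtQxtkvNad" becomes "DKSLYVCYPASFI".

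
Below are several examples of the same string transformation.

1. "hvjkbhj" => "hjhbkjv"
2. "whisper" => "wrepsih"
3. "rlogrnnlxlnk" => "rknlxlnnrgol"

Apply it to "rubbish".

rhsibbu

In each case the input is transformed by: move the first character to the end, then reverse the string.
Working it through for "rubbish": intermediate "ubbishr", final "rhsibbu".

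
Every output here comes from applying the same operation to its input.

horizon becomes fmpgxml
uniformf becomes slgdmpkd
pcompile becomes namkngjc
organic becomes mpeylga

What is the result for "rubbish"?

What's happening: shift every letter 2 places backward in the alphabet (wrapping around).
For "rubbish" the result is "pszzgqf".

pszzgqf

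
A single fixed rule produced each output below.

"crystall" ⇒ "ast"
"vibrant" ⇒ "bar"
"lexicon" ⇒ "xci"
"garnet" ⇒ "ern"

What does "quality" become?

ail

In each case the input is transformed by: take characters alternately from the front and the back (1st, last, 2nd, 2nd-last, ...), then keep only the last 3 characters.
"quality" → "qyutail" → "ail".
(Check on "garnet": → "gtaern" → "ern" ✓)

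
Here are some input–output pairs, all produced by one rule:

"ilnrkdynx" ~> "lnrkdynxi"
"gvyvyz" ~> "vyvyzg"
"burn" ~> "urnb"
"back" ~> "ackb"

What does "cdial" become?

Rule — move the first character to the end.
For "cdial" the result is "dialc".

dialc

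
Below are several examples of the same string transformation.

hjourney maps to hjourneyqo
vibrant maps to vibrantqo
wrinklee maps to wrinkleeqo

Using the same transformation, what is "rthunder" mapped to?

rthunderqo

What's happening: append "qo".
So "rthunder" becomes "rthunderqo".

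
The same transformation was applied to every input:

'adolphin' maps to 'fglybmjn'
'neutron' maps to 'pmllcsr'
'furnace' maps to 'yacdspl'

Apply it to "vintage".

The transformation: shift every letter 2 places backward in the alphabet (wrapping around), then move the last 3 characters to the front (rotate right by 3).
On "vintage": the first step gives "tglryec", and the second then gives "yectglr".
(Check on "furnace": → "dsplyac" → "yacdspl" ✓)

yectglr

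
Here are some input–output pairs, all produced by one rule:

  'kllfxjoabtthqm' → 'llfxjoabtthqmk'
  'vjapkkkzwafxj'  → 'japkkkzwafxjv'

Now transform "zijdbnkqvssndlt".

The transformation: move the first character to the end.
Applying that to "zijdbnkqvssndlt" gives "ijdbnkqvssndltz".

ijdbnkqvssndltz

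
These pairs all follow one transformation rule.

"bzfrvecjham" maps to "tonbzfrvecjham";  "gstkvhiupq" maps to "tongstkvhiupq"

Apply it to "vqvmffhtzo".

Rule — prepend "ton".
For "vqvmffhtzo" the result is "tonvqvmffhtzo".

tonvqvmffhtzo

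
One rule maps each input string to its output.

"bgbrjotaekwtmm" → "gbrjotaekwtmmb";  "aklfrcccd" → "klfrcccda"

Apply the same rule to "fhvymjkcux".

hvymjkcuxf

Rule — move the first character to the end.
Doing the same to "fhvymjkcux": "hvymjkcuxf".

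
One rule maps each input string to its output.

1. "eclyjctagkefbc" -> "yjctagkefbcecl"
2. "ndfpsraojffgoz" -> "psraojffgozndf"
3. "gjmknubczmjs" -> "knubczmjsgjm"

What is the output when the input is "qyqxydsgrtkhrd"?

The pattern: move the first 3 characters to the end (rotate left by 3).
Applying that to "qyqxydsgrtkhrd" gives "xydsgrtkhrdqyq".

xydsgrtkhrdqyq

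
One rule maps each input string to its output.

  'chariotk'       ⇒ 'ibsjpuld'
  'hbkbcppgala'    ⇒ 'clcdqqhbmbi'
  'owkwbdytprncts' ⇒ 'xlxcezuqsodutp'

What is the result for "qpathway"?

The pattern: move the first character to the end, then shift every letter 1 place forward in the alphabet (wrapping around).
Working it through for "qpathway": intermediate "pathwayq", final "qbuixbzr".

qbuixbzr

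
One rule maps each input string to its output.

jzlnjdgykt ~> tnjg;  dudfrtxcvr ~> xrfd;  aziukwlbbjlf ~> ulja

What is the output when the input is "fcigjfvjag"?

The transformation: keep one character in every 3, starting at position 1 (positions 1st, 4th, 7th, ...), then sort the characters into reverse alphabetical order.
On "fcigjfvjag" that produces "vggf".

vggf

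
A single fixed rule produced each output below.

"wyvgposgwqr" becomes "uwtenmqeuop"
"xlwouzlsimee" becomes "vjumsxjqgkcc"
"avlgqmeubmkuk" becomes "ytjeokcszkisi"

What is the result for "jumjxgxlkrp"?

hskhvevjipn

What's happening: shift every letter 2 places backward in the alphabet (wrapping around).
Applying that to "jumjxgxlkrp" gives "hskhvevjipn".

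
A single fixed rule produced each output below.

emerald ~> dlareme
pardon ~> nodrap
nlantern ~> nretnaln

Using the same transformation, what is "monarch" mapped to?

The pattern: reverse the string.
On "monarch" that produces "hcranom".

hcranom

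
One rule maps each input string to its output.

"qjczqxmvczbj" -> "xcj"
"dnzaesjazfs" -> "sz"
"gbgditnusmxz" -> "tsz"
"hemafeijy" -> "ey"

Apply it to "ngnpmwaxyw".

Rule — keep one character in every 3, starting at position 3 (positions 3rd, 6th, 9th, ...), then delete the first character.
Applying both steps to "ngnpmwaxyw": "nwy", then "wy".

wy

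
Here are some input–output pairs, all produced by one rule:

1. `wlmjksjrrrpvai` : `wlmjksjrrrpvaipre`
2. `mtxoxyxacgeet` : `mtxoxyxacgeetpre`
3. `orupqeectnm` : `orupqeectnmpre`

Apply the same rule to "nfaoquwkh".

nfaoquwkhpre

The rule is to append "pre".
Applying that to "nfaoquwkh" gives "nfaoquwkhpre".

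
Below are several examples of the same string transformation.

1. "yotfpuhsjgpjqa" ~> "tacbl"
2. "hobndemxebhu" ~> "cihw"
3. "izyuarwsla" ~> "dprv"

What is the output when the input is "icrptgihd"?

dkd

Each output is the input with this applied: keep one character in every 3, starting at position 1 (positions 1st, 4th, 7th, ...), then shift every letter 5 places backward in the alphabet (wrapping around).
Applying both steps to "icrptgihd": "ipi", then "dkd".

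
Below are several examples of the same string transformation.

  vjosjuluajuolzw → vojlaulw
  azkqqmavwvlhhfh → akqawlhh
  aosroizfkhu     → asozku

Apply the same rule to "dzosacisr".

doair

Rule — keep every other character starting from the first (positions 1st, 3rd, 5th, ...).
For "dzosacisr" the result is "doair".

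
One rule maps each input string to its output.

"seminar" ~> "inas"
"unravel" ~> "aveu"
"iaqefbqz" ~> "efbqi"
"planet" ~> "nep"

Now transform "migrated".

What's happening: swap the first and last characters, then delete the first 3 characters.
"migrated" → "digratem" → "ratem".

ratem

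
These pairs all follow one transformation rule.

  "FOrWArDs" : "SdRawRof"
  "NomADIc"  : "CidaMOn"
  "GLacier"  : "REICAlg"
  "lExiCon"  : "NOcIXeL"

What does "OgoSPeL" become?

lEpsOGo

The transformation: flip the case of every letter, then reverse the string.
For "OgoSPeL", step one produces "oGOspEl"; step two turns that into "lEpsOGo".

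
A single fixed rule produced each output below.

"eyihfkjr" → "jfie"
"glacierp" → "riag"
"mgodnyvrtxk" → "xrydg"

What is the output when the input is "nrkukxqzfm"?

In each case the input is transformed by: reverse the string, then keep every other character starting from the second (positions 2nd, 4th, 6th, ...).
Working it through for "nrkukxqzfm": intermediate "mfzqxkukrn", final "fqkkn".

fqkkn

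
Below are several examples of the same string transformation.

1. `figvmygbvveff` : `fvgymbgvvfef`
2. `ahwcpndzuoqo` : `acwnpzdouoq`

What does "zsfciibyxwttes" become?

What's happening: swap each adjacent pair of characters (1↔2, 3↔4, ...), then delete the first character.
Starting from "zsfciibyxwttes": after the first operation, "szcfiiybwxttse"; after the second, "zcfiiybwxttse".
(Check on "ahwcpndzuoqo": → "hacwnpzdouoq" → "acwnpzdouoq" ✓)

zcfiiybwxttse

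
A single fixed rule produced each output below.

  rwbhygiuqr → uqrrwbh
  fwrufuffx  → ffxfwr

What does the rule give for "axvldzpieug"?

The transformation: move the last 3 characters to the front (rotate right by 3), then delete the last 3 characters.
Applying that to "axvldzpieug" gives "eugaxvld".

eugaxvld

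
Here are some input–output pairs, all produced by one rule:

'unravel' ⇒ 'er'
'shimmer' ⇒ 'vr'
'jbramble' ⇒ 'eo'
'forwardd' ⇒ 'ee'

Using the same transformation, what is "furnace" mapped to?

The rule is to shift every letter 13 places forward in the alphabet (wrapping around) — i.e. ROT13, then keep one character in every 3, starting at position 3 (positions 3rd, 6th, 9th, ...).
For "furnace", step one produces "sheanpr"; step two turns that into "ep".

ep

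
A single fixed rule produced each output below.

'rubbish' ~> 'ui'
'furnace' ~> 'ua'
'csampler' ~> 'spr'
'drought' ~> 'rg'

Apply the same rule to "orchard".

Each output is the input with this applied: keep one character in every 3, starting at position 2 (positions 2nd, 5th, 8th, ...).
Applying that to "orchard" gives "ra".

ra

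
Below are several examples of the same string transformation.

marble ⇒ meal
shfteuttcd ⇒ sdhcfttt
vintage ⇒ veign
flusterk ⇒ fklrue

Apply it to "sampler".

The pattern: take characters alternately from the front and the back (1st, last, 2nd, 2nd-last, ...), then delete the last 2 characters.
"sampler" → "sraemlp" → "sraem".

sraem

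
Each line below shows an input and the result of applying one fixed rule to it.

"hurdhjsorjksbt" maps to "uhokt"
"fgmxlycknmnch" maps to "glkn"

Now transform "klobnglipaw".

What's happening: keep one character in every 3, starting at position 2 (positions 2nd, 5th, 8th, ...).
For "klobnglipaw" the result is "lniw".

lniw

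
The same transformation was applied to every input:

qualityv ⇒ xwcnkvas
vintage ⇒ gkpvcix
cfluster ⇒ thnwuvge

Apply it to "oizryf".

The rule is to shift every letter 2 places forward in the alphabet (wrapping around), then swap the first and last characters.
For "oizryf", step one produces "qkbtah"; step two turns that into "hkbtaq".

hkbtaq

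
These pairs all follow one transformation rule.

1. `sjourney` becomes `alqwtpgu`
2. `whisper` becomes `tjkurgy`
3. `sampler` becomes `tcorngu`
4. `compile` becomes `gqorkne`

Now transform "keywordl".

ngayqtfm

What's happening: swap the first and last characters, then shift every letter 2 places forward in the alphabet (wrapping around).
Applying both steps to "keywordl": "leywordk", then "ngayqtfm".
(Check on "compile": → "eompilc" → "gqorkne" ✓)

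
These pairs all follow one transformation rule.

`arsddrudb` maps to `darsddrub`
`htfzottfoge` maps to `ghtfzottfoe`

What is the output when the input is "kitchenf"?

The rule is to move the last character to the front, then swap the first and last characters.
Applying both steps to "kitchenf": "fkitchen", then "nkitchef".

nkitchef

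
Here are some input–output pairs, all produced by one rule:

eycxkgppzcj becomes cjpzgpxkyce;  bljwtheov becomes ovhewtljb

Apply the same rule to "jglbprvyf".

yfrvbpglj

Each output is the input with this applied: reverse the string, then swap each adjacent pair of characters (1↔2, 3↔4, ...).
So "jglbprvyf" becomes "yfrvbpglj".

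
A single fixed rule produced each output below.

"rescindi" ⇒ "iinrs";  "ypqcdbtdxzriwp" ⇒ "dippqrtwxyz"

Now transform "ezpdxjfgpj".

Looking at the pairs, the operation is to sort the characters into alphabetical order, then delete the first 3 characters.
On "ezpdxjfgpj": the first step gives "defgjjppxz", and the second then gives "gjjppxz".

gjjppxz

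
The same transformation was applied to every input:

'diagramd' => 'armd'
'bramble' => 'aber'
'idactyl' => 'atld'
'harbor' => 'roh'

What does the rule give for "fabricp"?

The rule is to move the first 2 characters to the end (rotate left by 2), then keep every other character starting from the first (positions 1st, 3rd, 5th, ...).
Applying both steps to "fabricp": "bricpfa", then "bipa".

bipa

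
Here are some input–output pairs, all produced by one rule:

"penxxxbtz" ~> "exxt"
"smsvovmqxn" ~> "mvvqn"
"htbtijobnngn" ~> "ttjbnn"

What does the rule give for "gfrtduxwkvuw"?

The pattern: keep every other character starting from the second (positions 2nd, 4th, 6th, ...).
For "gfrtduxwkvuw" the result is "ftuwvw".

ftuwvw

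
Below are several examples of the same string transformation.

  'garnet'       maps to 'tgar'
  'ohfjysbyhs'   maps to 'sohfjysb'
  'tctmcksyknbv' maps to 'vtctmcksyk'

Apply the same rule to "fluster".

Rule — move the last character to the front, then delete the last 2 characters.
On "fluster": the first step gives "rfluste", and the second then gives "rflus".

rflus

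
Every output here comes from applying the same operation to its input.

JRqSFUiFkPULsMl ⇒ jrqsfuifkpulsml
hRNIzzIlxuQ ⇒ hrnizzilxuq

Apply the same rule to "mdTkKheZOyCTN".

mdtkkhezoyctn

In each case the input is transformed by: convert every letter to lowercase.
Applying that to "mdTkKheZOyCTN" gives "mdtkkhezoyctn".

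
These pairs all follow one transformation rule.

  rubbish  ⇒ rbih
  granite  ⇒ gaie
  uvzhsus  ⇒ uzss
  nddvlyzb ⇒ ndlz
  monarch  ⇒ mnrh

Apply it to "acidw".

Rule — keep every other character starting from the first (positions 1st, 3rd, 5th, ...).
"acidw" → "aiw".

aiw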